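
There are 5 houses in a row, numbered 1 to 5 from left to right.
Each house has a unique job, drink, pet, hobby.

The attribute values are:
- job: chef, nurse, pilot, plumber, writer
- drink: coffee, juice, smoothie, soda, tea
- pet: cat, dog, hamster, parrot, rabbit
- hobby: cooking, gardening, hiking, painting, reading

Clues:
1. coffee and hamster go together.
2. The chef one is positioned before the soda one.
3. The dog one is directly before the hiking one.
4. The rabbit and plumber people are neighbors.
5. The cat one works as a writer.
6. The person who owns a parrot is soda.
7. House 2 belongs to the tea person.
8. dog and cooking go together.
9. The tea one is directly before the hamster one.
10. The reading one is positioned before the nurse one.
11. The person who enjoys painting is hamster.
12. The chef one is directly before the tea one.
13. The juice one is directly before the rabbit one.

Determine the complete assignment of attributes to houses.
Solution:

House | Job | Drink | Pet | Hobby
---------------------------------
  1   | chef | juice | dog | cooking
  2   | pilot | tea | rabbit | hiking
  3   | plumber | coffee | hamster | painting
  4   | writer | smoothie | cat | reading
  5   | nurse | soda | parrot | gardening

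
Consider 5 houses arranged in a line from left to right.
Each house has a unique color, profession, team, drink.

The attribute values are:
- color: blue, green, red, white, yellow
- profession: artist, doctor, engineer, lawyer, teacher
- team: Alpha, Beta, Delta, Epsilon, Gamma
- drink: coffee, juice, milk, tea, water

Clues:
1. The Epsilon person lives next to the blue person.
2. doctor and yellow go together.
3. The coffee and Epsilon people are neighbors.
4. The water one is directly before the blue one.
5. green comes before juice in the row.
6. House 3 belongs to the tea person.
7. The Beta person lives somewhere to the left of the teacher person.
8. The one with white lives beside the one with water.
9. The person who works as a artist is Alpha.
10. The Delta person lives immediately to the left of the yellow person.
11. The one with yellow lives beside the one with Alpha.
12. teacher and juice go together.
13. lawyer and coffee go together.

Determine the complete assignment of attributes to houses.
Solution:

House | Color | Profession | Team | Drink
-----------------------------------------
  1   | white | lawyer | Delta | coffee
  2   | yellow | doctor | Epsilon | water
  3   | blue | artist | Alpha | tea
  4   | green | engineer | Beta | milk
  5   | red | teacher | Gamma | juice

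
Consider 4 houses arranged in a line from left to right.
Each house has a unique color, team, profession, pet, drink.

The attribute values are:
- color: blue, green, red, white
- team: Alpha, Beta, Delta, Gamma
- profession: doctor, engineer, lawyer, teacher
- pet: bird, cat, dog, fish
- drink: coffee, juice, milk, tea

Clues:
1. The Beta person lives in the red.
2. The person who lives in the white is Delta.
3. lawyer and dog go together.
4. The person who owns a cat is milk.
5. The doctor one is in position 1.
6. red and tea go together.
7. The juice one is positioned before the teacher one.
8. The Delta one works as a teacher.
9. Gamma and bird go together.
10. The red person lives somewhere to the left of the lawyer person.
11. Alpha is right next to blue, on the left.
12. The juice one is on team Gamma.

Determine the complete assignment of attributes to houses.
Solution:

House | Color | Team | Profession | Pet | Drink
-----------------------------------------------
  1   | red | Beta | doctor | fish | tea
  2   | green | Alpha | lawyer | dog | coffee
  3   | blue | Gamma | engineer | bird | juice
  4   | white | Delta | teacher | cat | milk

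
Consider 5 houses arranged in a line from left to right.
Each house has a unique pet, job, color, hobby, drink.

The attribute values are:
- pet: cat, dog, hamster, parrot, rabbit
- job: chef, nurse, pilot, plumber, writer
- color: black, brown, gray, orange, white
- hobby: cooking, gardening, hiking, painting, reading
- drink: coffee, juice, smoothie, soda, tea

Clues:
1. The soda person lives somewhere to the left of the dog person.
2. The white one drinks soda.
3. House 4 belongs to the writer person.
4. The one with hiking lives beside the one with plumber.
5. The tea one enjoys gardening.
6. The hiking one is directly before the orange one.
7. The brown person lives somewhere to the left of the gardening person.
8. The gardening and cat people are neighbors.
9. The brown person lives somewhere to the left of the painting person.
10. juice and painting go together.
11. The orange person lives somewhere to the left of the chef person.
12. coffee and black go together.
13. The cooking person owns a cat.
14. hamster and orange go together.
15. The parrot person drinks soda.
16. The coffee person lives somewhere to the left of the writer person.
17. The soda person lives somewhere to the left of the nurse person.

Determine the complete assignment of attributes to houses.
Solution:

House | Pet | Job | Color | Hobby | Drink
-----------------------------------------
  1   | rabbit | pilot | brown | hiking | smoothie
  2   | hamster | plumber | orange | gardening | tea
  3   | cat | chef | black | cooking | coffee
  4   | parrot | writer | white | reading | soda
  5   | dog | nurse | gray | painting | juice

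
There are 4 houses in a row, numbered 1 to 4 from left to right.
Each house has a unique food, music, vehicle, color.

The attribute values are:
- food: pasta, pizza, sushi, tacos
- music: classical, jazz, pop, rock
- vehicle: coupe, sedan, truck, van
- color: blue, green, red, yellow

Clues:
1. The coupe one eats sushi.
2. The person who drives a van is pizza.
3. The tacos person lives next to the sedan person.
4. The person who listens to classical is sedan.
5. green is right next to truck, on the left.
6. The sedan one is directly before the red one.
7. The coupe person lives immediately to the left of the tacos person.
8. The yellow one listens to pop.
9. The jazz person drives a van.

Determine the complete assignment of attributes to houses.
Solution:

House | Food | Music | Vehicle | Color
--------------------------------------
  1   | sushi | rock | coupe | green
  2   | tacos | pop | truck | yellow
  3   | pasta | classical | sedan | blue
  4   | pizza | jazz | van | red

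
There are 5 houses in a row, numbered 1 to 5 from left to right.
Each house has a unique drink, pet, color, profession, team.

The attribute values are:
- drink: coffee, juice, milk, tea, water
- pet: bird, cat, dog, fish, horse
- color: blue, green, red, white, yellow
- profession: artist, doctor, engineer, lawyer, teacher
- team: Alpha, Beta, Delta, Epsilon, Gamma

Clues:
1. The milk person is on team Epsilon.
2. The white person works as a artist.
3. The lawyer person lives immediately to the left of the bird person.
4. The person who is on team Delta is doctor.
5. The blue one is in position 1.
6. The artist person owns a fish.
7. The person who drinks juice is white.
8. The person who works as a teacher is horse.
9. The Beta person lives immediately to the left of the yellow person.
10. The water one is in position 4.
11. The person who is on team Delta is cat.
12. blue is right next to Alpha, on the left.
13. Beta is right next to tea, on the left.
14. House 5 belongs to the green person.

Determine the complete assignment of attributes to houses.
Solution:

House | Drink | Pet | Color | Profession | Team
-----------------------------------------------
  1   | coffee | dog | blue | lawyer | Beta
  2   | tea | bird | yellow | engineer | Alpha
  3   | juice | fish | white | artist | Gamma
  4   | water | cat | red | doctor | Delta
  5   | milk | horse | green | teacher | Epsilon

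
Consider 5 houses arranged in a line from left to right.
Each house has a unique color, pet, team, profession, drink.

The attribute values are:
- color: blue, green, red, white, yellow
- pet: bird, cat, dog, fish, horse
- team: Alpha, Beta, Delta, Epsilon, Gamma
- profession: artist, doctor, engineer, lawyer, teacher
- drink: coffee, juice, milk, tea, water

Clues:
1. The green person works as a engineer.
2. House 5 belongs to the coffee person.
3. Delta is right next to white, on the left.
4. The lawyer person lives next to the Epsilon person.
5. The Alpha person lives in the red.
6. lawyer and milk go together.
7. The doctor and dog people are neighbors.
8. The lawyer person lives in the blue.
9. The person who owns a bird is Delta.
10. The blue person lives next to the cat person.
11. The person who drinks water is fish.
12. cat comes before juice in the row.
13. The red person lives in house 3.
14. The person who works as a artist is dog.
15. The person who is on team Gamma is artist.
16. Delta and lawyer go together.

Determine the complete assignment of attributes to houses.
Solution:

House | Color | Pet | Team | Profession | Drink
-----------------------------------------------
  1   | blue | bird | Delta | lawyer | milk
  2   | white | cat | Epsilon | teacher | tea
  3   | red | fish | Alpha | doctor | water
  4   | yellow | dog | Gamma | artist | juice
  5   | green | horse | Beta | engineer | coffee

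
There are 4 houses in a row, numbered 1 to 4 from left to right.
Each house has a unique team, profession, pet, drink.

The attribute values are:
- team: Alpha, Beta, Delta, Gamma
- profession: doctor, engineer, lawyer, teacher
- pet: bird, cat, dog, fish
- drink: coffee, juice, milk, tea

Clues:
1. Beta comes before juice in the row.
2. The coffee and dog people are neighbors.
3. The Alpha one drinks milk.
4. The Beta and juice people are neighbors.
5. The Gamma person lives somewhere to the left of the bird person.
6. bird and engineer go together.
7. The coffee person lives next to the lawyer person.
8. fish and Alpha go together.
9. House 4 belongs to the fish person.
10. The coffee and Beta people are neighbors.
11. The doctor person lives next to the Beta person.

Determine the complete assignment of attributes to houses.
Solution:

House | Team | Profession | Pet | Drink
---------------------------------------
  1   | Gamma | doctor | cat | coffee
  2   | Beta | lawyer | dog | tea
  3   | Delta | engineer | bird | juice
  4   | Alpha | teacher | fish | milk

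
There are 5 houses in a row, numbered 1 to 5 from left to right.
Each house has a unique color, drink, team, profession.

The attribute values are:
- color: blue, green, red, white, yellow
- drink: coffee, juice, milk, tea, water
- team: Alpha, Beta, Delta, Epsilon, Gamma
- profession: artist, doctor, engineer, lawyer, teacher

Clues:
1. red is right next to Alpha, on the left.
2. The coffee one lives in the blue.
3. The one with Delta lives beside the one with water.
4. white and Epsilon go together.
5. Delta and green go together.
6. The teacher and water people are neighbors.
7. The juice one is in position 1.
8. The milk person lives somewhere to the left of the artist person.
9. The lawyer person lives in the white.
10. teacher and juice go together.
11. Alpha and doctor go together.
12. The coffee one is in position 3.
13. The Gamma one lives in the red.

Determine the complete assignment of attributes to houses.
Solution:

House | Color | Drink | Team | Profession
-----------------------------------------
  1   | green | juice | Delta | teacher
  2   | red | water | Gamma | engineer
  3   | blue | coffee | Alpha | doctor
  4   | white | milk | Epsilon | lawyer
  5   | yellow | tea | Beta | artist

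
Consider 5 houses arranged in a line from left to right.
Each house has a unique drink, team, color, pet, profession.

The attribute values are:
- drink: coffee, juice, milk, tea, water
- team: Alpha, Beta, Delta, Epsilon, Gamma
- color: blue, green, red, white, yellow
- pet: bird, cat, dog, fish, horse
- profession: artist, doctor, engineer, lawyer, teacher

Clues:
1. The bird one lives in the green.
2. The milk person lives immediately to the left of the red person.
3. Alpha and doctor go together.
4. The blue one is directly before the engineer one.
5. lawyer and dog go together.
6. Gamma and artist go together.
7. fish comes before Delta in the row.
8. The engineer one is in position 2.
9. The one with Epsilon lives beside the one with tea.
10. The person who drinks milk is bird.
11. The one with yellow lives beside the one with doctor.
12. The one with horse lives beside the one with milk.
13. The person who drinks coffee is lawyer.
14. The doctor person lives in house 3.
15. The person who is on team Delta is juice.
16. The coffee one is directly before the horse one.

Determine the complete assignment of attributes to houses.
Solution:

House | Drink | Team | Color | Pet | Profession
-----------------------------------------------
  1   | coffee | Epsilon | blue | dog | lawyer
  2   | tea | Beta | yellow | horse | engineer
  3   | milk | Alpha | green | bird | doctor
  4   | water | Gamma | red | fish | artist
  5   | juice | Delta | white | cat | teacher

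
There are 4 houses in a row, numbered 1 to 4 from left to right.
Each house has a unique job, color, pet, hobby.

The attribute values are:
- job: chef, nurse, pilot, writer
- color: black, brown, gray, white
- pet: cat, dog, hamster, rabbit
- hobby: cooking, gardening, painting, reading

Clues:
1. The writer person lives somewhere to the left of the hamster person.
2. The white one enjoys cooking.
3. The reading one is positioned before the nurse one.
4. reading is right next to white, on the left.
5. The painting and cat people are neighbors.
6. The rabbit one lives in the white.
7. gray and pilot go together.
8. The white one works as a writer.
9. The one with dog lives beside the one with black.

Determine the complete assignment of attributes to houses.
Solution:

House | Job | Color | Pet | Hobby
---------------------------------
  1   | pilot | gray | dog | painting
  2   | chef | black | cat | reading
  3   | writer | white | rabbit | cooking
  4   | nurse | brown | hamster | gardening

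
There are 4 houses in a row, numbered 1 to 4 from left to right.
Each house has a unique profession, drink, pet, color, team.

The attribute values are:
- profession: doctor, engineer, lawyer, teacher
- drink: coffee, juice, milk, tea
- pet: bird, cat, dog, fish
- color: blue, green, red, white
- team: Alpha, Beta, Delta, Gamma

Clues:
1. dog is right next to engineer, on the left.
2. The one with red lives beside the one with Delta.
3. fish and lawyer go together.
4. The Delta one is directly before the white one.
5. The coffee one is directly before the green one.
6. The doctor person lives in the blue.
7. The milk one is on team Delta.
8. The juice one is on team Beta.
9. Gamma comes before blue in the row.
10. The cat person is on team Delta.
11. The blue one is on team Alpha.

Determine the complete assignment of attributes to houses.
Solution:

House | Profession | Drink | Pet | Color | Team
-----------------------------------------------
  1   | teacher | coffee | dog | red | Gamma
  2   | engineer | milk | cat | green | Delta
  3   | lawyer | juice | fish | white | Beta
  4   | doctor | tea | bird | blue | Alpha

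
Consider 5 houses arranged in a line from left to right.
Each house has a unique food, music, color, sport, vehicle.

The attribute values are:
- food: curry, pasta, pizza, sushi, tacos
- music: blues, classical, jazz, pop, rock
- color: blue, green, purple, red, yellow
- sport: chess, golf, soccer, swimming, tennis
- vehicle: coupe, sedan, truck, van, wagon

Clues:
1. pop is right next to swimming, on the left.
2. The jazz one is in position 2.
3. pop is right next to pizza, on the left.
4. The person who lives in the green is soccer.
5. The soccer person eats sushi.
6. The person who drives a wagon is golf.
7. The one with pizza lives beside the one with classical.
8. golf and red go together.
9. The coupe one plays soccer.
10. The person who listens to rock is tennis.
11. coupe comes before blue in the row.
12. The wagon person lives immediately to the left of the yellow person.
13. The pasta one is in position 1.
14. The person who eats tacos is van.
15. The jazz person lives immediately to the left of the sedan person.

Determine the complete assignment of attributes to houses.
Solution:

House | Food | Music | Color | Sport | Vehicle
----------------------------------------------
  1   | pasta | pop | red | golf | wagon
  2   | pizza | jazz | yellow | swimming | truck
  3   | curry | classical | purple | chess | sedan
  4   | sushi | blues | green | soccer | coupe
  5   | tacos | rock | blue | tennis | van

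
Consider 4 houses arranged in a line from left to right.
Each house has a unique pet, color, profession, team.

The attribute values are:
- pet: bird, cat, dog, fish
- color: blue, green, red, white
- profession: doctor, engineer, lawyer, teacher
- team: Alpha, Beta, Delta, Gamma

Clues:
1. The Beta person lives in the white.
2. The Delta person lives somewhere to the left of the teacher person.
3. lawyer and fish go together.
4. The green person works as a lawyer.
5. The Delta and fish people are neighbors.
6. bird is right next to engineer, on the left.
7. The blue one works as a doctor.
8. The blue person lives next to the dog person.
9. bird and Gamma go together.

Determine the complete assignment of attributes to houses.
Solution:

House | Pet | Color | Profession | Team
---------------------------------------
  1   | bird | blue | doctor | Gamma
  2   | dog | red | engineer | Delta
  3   | fish | green | lawyer | Alpha
  4   | cat | white | teacher | Beta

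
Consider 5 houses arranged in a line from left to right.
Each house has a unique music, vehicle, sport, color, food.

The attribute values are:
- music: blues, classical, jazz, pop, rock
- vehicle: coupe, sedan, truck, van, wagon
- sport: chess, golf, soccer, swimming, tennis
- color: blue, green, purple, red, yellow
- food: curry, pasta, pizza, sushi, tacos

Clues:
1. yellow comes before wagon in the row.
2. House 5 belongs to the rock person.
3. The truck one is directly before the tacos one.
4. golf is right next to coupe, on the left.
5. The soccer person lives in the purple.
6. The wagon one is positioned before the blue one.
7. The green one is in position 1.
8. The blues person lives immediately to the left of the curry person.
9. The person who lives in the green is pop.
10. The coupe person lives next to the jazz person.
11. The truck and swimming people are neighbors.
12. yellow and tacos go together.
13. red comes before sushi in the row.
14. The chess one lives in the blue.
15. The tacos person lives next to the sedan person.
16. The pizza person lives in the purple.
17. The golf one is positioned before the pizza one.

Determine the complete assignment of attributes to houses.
Solution:

House | Music | Vehicle | Sport | Color | Food
----------------------------------------------
  1   | pop | truck | golf | green | pasta
  2   | blues | coupe | swimming | yellow | tacos
  3   | jazz | sedan | tennis | red | curry
  4   | classical | wagon | soccer | purple | pizza
  5   | rock | van | chess | blue | sushi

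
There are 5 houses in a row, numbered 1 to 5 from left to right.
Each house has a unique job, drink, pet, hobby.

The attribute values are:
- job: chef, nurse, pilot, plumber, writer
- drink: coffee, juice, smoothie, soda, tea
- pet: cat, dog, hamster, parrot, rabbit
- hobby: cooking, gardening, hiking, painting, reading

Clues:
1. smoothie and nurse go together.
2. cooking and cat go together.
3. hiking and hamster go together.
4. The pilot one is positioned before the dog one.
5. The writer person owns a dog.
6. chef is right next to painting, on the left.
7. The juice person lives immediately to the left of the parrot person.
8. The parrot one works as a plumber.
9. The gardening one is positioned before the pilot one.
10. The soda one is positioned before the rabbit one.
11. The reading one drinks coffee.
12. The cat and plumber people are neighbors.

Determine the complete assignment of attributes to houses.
Solution:

House | Job | Drink | Pet | Hobby
---------------------------------
  1   | chef | juice | cat | cooking
  2   | plumber | soda | parrot | painting
  3   | nurse | smoothie | rabbit | gardening
  4   | pilot | tea | hamster | hiking
  5   | writer | coffee | dog | reading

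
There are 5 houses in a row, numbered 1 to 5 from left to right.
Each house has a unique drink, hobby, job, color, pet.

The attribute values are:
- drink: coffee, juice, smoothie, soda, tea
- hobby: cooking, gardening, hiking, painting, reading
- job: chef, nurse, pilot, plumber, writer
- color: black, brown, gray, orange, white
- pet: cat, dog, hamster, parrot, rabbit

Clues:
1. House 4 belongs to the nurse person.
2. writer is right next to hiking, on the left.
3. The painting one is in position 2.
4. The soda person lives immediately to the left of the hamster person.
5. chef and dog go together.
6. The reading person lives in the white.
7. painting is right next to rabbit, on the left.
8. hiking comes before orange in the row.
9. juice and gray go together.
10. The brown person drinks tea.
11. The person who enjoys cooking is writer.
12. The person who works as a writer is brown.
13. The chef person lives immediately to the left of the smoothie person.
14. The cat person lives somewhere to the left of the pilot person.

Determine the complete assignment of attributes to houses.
Solution:

House | Drink | Hobby | Job | Color | Pet
-----------------------------------------
  1   | soda | reading | chef | white | dog
  2   | smoothie | painting | plumber | black | hamster
  3   | tea | cooking | writer | brown | rabbit
  4   | juice | hiking | nurse | gray | cat
  5   | coffee | gardening | pilot | orange | parrot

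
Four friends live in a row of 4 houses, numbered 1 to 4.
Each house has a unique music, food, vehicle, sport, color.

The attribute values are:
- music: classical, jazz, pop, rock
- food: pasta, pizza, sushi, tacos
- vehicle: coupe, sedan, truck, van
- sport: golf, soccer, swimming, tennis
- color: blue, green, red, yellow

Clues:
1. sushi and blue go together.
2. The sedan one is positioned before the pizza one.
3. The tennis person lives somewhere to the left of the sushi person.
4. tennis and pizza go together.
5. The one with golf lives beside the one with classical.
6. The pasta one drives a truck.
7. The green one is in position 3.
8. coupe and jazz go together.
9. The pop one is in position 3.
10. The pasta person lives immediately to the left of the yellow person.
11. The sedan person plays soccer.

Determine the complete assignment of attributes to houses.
Solution:

House | Music | Food | Vehicle | Sport | Color
----------------------------------------------
  1   | rock | pasta | truck | golf | red
  2   | classical | tacos | sedan | soccer | yellow
  3   | pop | pizza | van | tennis | green
  4   | jazz | sushi | coupe | swimming | blue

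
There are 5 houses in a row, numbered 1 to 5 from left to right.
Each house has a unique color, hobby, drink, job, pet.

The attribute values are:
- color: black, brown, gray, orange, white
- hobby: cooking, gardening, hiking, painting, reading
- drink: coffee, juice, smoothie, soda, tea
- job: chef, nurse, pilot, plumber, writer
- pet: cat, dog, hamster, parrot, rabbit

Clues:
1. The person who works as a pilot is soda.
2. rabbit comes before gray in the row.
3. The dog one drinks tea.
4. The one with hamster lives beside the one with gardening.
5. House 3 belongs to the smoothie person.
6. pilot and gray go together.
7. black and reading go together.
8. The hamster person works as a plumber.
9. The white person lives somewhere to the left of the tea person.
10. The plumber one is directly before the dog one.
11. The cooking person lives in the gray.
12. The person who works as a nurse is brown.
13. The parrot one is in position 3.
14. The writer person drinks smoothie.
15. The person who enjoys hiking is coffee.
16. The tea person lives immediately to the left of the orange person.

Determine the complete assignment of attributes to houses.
Solution:

House | Color | Hobby | Drink | Job | Pet
-----------------------------------------
  1   | white | hiking | coffee | plumber | hamster
  2   | brown | gardening | tea | nurse | dog
  3   | orange | painting | smoothie | writer | parrot
  4   | black | reading | juice | chef | rabbit
  5   | gray | cooking | soda | pilot | cat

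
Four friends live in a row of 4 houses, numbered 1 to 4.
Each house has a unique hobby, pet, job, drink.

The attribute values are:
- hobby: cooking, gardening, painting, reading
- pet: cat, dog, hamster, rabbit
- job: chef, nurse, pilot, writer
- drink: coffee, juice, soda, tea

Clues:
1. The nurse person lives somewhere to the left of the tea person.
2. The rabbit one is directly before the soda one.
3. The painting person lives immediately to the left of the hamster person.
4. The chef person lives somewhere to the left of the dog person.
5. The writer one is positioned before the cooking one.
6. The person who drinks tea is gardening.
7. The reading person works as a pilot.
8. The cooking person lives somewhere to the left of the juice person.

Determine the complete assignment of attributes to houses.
Solution:

House | Hobby | Pet | Job | Drink
---------------------------------
  1   | painting | rabbit | writer | coffee
  2   | cooking | hamster | nurse | soda
  3   | gardening | cat | chef | tea
  4   | reading | dog | pilot | juice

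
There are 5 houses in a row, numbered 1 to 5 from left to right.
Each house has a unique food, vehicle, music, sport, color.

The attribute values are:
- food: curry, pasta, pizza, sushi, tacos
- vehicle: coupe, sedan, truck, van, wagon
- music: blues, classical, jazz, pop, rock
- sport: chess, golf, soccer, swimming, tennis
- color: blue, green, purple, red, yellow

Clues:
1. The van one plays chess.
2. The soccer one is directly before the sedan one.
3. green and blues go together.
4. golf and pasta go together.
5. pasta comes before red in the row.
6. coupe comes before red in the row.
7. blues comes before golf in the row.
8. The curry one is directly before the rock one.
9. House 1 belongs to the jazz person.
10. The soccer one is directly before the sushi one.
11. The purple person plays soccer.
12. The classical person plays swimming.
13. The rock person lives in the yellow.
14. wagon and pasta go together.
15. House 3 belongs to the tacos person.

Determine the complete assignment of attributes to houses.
Solution:

House | Food | Vehicle | Music | Sport | Color
----------------------------------------------
  1   | curry | coupe | jazz | soccer | purple
  2   | sushi | sedan | rock | tennis | yellow
  3   | tacos | van | blues | chess | green
  4   | pasta | wagon | pop | golf | blue
  5   | pizza | truck | classical | swimming | red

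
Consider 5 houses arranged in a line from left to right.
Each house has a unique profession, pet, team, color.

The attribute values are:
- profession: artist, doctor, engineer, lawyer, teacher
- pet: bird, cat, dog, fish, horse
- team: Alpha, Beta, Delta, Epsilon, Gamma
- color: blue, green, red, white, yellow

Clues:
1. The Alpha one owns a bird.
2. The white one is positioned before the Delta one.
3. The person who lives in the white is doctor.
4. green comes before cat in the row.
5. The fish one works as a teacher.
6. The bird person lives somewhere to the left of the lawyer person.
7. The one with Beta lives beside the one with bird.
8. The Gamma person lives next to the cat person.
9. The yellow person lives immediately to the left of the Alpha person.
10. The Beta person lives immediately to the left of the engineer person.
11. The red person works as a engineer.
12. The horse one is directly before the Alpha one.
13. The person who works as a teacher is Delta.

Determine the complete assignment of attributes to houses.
Solution:

House | Profession | Pet | Team | Color
---------------------------------------
  1   | artist | horse | Beta | yellow
  2   | engineer | bird | Alpha | red
  3   | lawyer | dog | Gamma | green
  4   | doctor | cat | Epsilon | white
  5   | teacher | fish | Delta | blue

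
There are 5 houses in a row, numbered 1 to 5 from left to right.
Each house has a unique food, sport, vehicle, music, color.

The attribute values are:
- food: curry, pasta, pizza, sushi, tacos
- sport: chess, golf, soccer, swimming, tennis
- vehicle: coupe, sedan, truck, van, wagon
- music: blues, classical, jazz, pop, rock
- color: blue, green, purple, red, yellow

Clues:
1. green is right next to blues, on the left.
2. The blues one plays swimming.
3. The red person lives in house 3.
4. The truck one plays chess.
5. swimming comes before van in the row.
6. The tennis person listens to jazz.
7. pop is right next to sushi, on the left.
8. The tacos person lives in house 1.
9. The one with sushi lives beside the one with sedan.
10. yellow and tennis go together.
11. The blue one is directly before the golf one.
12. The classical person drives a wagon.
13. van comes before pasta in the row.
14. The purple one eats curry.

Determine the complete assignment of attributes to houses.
Solution:

House | Food | Sport | Vehicle | Music | Color
----------------------------------------------
  1   | tacos | chess | truck | pop | blue
  2   | sushi | golf | wagon | classical | green
  3   | pizza | swimming | sedan | blues | red
  4   | curry | soccer | van | rock | purple
  5   | pasta | tennis | coupe | jazz | yellow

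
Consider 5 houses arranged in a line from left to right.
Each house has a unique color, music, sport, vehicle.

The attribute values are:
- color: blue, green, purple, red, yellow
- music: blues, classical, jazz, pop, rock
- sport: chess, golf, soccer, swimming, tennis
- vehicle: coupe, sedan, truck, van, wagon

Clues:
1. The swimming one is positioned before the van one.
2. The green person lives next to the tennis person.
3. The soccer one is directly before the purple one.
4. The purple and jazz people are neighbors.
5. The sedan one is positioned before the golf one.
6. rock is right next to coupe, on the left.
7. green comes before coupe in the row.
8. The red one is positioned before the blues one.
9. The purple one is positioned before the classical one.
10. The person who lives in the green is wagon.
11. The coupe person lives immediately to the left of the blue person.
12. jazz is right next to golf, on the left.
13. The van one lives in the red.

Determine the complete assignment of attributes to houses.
Solution:

House | Color | Music | Sport | Vehicle
---------------------------------------
  1   | green | rock | soccer | wagon
  2   | purple | pop | tennis | coupe
  3   | blue | jazz | swimming | sedan
  4   | red | classical | golf | van
  5   | yellow | blues | chess | truck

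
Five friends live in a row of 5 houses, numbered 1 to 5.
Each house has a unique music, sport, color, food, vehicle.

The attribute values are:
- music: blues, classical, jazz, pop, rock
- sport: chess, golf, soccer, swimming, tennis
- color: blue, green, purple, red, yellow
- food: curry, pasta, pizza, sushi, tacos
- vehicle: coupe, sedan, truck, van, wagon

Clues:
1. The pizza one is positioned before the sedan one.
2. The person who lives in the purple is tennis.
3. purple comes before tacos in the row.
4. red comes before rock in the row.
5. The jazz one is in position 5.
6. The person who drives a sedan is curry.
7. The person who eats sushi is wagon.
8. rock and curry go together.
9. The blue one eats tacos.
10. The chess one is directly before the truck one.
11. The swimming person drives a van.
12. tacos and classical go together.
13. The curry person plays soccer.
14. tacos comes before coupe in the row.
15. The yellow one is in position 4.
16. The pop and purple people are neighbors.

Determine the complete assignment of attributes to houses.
Solution:

House | Music | Sport | Color | Food | Vehicle
----------------------------------------------
  1   | pop | chess | red | sushi | wagon
  2   | blues | tennis | purple | pizza | truck
  3   | classical | swimming | blue | tacos | van
  4   | rock | soccer | yellow | curry | sedan
  5   | jazz | golf | green | pasta | coupe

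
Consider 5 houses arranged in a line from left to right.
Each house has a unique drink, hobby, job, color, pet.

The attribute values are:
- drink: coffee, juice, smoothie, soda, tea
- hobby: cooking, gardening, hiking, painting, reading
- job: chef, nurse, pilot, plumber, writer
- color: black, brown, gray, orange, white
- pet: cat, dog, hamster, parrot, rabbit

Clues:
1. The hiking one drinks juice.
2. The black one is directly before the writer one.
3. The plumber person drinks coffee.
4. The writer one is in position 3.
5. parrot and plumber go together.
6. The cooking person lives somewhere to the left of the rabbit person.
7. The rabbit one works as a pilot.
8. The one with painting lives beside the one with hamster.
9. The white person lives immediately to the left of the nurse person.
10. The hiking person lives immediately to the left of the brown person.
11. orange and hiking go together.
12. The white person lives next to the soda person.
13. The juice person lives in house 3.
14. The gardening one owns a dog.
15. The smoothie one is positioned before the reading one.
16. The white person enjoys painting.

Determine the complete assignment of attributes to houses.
Solution:

House | Drink | Hobby | Job | Color | Pet
-----------------------------------------
  1   | coffee | painting | plumber | white | parrot
  2   | soda | cooking | nurse | black | hamster
  3   | juice | hiking | writer | orange | cat
  4   | smoothie | gardening | chef | brown | dog
  5   | tea | reading | pilot | gray | rabbit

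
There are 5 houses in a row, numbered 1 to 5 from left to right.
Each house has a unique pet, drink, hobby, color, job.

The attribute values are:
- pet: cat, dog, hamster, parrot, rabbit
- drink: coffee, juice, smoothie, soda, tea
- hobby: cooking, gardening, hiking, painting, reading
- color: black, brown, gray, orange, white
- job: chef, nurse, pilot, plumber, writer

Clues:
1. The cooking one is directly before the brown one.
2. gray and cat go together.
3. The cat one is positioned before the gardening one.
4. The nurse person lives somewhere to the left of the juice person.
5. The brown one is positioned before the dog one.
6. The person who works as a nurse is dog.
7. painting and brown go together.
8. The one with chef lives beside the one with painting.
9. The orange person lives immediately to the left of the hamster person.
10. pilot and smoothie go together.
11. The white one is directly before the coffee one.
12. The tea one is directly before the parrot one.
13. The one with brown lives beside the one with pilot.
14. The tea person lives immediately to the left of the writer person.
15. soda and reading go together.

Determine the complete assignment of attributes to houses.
Solution:

House | Pet | Drink | Hobby | Color | Job
-----------------------------------------
  1   | rabbit | tea | cooking | white | chef
  2   | parrot | coffee | painting | brown | writer
  3   | cat | smoothie | hiking | gray | pilot
  4   | dog | soda | reading | orange | nurse
  5   | hamster | juice | gardening | black | plumber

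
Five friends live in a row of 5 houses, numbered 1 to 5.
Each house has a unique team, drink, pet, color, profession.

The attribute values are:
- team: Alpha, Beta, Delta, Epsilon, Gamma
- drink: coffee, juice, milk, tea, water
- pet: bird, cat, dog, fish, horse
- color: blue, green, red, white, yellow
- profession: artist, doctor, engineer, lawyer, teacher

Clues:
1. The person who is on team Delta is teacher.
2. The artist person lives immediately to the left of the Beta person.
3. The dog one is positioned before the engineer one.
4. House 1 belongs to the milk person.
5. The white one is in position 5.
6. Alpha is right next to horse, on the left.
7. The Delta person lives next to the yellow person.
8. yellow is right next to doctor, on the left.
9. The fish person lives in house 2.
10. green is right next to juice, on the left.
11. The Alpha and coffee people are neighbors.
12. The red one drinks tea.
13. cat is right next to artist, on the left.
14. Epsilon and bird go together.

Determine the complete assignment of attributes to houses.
Solution:

House | Team | Drink | Pet | Color | Profession
-----------------------------------------------
  1   | Delta | milk | cat | green | teacher
  2   | Alpha | juice | fish | yellow | artist
  3   | Beta | coffee | horse | blue | doctor
  4   | Gamma | tea | dog | red | lawyer
  5   | Epsilon | water | bird | white | engineer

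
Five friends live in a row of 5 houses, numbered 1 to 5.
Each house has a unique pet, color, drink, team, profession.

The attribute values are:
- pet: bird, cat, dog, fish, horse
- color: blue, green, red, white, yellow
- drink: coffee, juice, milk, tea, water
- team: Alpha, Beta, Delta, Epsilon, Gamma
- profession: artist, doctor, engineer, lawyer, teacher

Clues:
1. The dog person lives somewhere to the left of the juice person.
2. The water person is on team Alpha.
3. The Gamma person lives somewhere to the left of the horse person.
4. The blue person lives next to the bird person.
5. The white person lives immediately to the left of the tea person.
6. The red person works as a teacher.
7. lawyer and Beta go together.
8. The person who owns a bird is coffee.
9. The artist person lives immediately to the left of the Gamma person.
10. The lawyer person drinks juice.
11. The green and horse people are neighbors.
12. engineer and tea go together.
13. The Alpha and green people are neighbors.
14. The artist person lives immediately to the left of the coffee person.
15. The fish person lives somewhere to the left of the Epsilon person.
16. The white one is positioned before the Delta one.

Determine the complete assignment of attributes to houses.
Solution:

House | Pet | Color | Drink | Team | Profession
-----------------------------------------------
  1   | dog | blue | water | Alpha | artist
  2   | bird | green | coffee | Gamma | doctor
  3   | horse | white | juice | Beta | lawyer
  4   | fish | yellow | tea | Delta | engineer
  5   | cat | red | milk | Epsilon | teacher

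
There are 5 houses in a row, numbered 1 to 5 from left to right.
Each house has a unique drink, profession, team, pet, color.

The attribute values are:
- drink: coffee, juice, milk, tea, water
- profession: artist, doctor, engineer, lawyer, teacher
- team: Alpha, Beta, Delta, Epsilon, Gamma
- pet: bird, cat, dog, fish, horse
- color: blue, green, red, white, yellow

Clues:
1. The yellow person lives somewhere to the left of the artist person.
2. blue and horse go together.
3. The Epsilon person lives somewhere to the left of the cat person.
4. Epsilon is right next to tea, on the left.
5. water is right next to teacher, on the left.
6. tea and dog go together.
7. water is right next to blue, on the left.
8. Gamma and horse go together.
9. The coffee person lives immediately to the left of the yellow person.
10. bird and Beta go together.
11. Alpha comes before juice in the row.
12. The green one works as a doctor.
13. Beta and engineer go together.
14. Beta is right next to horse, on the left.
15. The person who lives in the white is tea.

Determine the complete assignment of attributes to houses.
Solution:

House | Drink | Profession | Team | Pet | Color
-----------------------------------------------
  1   | water | engineer | Beta | bird | red
  2   | coffee | teacher | Gamma | horse | blue
  3   | milk | lawyer | Epsilon | fish | yellow
  4   | tea | artist | Alpha | dog | white
  5   | juice | doctor | Delta | cat | green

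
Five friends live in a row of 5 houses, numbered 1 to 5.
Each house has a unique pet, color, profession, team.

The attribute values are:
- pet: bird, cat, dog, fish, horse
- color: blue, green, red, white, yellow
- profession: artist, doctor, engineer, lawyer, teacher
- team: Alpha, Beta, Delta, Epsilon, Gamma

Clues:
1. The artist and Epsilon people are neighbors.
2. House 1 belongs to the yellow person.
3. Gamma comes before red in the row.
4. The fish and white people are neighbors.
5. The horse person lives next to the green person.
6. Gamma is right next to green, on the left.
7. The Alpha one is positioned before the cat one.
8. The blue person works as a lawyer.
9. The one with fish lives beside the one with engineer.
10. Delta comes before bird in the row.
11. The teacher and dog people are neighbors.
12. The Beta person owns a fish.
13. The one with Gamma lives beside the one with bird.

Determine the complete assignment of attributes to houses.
Solution:

House | Pet | Color | Profession | Team
---------------------------------------
  1   | fish | yellow | teacher | Beta
  2   | dog | white | engineer | Delta
  3   | horse | blue | lawyer | Gamma
  4   | bird | green | artist | Alpha
  5   | cat | red | doctor | Epsilon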